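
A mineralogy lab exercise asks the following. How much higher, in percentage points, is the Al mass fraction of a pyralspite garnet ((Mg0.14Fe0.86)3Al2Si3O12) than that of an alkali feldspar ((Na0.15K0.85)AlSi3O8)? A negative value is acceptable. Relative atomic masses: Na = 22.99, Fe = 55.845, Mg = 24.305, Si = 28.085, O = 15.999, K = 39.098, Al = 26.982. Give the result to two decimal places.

M((Mg0.14Fe0.86)3Al2Si3O12) = 484.495 g/mol, so wt% Al = 53.964/484.495 × 100 = 11.14%.
M((Na0.15K0.85)AlSi3O8) = 275.911 g/mol, so wt% Al = 26.982/275.911 × 100 = 9.78%.
11.14 − 9.78 = 1.36 pp.

1.36 percentage points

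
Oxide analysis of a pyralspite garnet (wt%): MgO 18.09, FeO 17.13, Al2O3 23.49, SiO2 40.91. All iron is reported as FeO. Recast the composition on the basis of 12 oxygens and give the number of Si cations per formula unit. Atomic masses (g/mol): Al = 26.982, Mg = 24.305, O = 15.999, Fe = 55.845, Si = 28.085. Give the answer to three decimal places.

2.982 Si apfu

MgO: 18.09/40.304 = 0.44884 mol → 0.44884 mol Mg, 0.44884 mol O.
FeO: 17.13/71.844 = 0.23843 mol → 0.23843 mol Fe, 0.23843 mol O.
Al2O3: 23.49/101.961 = 0.23038 mol → 0.46076 mol Al, 0.69114 mol O.
SiO2: 40.91/60.083 = 0.68089 mol → 0.68089 mol Si, 1.36178 mol O.
Total oxygen = 2.74019 mol. Normalization factor = 12/2.74019 = 4.37926.
Si per 12 O = 0.68089 × 4.37926 = 2.982.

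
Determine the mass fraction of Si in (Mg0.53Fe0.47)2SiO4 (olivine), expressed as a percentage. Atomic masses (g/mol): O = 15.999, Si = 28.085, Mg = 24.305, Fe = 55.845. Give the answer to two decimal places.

M((Mg0.53Fe0.47)2SiO4) = 170.339 g/mol.
Si contributes 1 × 28.085 = 28.085 g per mole.
28.085/170.339 = 0.1649 → 16.49%.

16.49 wt%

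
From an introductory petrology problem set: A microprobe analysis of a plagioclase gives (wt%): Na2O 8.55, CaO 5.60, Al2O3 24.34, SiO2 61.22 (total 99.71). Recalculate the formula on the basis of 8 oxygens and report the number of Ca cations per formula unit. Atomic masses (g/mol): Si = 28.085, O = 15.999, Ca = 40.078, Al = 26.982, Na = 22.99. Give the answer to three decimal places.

Na2O (M=61.979): mol = 0.13795; Na = 0.27590, O = 0.13795.
CaO (M=56.077): mol = 0.09986; Ca = 0.09986, O = 0.09986.
Al2O3 (M=101.961): mol = 0.23872; Al = 0.47744, O = 0.71616.
SiO2 (M=60.083): mol = 1.01892; Si = 1.01892, O = 2.03784.
ΣO = 2.99181; factor = 8/ΣO = 2.67397.
Ca apfu = 0.09986 × 2.67397 = 0.267.

0.267 Ca apfu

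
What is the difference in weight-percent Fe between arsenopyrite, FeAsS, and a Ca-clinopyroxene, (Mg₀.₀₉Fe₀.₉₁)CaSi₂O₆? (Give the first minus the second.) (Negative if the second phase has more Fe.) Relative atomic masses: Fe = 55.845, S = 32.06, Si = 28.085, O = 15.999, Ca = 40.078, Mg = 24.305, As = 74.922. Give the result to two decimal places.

13.58 percentage points

First mineral: 55.845 g Fe in 162.827 g formula = 34.30 wt% Fe.
Second mineral: 50.819 g Fe in 245.248 g formula = 20.72 wt% Fe.
34.30% − 20.72% gives a difference of 13.58 percentage points.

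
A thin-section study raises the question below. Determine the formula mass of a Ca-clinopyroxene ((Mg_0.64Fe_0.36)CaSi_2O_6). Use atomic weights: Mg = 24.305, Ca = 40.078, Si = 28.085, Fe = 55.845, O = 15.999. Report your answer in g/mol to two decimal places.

227.90 g/mol

Mg: 0.64 × 24.305 = 15.5552
Fe: 0.36 × 55.845 = 20.1042
Ca: 1 × 40.078 = 40.0780
Si: 2 × 28.085 = 56.1700
O: 6 × 15.999 = 95.9940
Summing the contributions gives the formula mass.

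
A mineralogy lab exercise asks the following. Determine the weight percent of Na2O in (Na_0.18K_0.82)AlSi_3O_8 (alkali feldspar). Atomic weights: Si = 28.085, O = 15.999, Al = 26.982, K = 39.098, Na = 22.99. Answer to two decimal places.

Molar mass of (Na_0.18K_0.82)AlSi_3O_8 = 0.18×22.99 + 0.82×39.098 + 1×26.982 + 3×28.085 + 8×15.999 = 275.428 g/mol.
Each formula unit contains 0.18 Na, equivalent to 0.18/2 = 0.0900 mol Na2O.
M(Na2O) = 2×22.99 + 1×15.999 = 61.979 g/mol.
Mass of Na2O per formula unit = 0.0900 × 61.979 = 5.578 g.
Na2O wt% = 5.578 / 275.428 × 100 = 2.03%.

2.03 wt%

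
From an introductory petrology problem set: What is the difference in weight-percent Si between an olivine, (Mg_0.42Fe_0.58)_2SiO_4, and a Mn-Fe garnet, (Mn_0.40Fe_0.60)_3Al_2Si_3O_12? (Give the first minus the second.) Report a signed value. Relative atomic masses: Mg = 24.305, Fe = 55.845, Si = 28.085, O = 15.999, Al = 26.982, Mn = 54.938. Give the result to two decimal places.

-1.12 percentage points

M((Mg_0.42Fe_0.58)_2SiO_4) = 177.277 g/mol, so wt% Si = 28.085/177.277 × 100 = 15.84%.
M((Mn_0.40Fe_0.60)_3Al_2Si_3O_12) = 496.654 g/mol, so wt% Si = 84.255/496.654 × 100 = 16.96%.
15.84 − 16.96 = -1.12 pp.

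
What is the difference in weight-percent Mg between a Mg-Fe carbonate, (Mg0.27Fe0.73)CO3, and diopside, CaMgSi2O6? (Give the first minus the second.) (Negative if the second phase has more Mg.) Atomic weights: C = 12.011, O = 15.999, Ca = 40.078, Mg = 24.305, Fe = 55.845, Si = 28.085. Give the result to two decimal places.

-5.11 percentage points

Mg in (Mg0.27Fe0.73)CO3: molar mass 107.337 g/mol; 0.27×24.305 = 6.562 g → 6.11 wt%.
Mg in CaMgSi2O6: molar mass 216.547 g/mol; 1×24.305 = 24.305 g → 11.22 wt%.
Difference = 6.11 − 11.22 = -5.11 percentage points.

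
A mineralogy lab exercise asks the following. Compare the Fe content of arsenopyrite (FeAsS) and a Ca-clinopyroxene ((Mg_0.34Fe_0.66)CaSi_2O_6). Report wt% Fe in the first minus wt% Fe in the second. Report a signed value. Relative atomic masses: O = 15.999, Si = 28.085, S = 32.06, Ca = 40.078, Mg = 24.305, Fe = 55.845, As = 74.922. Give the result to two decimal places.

18.77 percentage points

First mineral: 55.845 g Fe in 162.827 g formula = 34.30 wt% Fe.
Second mineral: 36.858 g Fe in 237.363 g formula = 15.53 wt% Fe.
34.30% − 15.53% gives a difference of 18.77 percentage points.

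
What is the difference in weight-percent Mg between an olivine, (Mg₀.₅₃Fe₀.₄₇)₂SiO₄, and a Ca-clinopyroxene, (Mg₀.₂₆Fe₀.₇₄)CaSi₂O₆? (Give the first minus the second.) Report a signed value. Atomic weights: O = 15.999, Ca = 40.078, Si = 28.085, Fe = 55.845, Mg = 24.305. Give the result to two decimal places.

Mg in (Mg₀.₅₃Fe₀.₄₇)₂SiO₄: molar mass 170.339 g/mol; 1.06×24.305 = 25.763 g → 15.12 wt%.
Mg in (Mg₀.₂₆Fe₀.₇₄)CaSi₂O₆: molar mass 239.887 g/mol; 0.26×24.305 = 6.319 g → 2.63 wt%.
Difference = 15.12 − 2.63 = 12.49 percentage points.

12.49 percentage points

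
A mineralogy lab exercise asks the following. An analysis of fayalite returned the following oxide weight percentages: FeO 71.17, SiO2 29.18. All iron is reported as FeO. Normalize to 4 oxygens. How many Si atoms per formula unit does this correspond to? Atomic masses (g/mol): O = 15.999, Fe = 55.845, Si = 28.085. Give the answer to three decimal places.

0.990 Si apfu

71.17 wt% FeO ÷ 71.844 g/mol = 0.99062 mol, giving 0.99062 Fe and 0.99062 O.
29.18 wt% SiO2 ÷ 60.083 g/mol = 0.48566 mol, giving 0.48566 Si and 0.97132 O.
Oxygen sums to 1.96194; scaling by 4/1.96194 = 2.03880 puts the formula on 4 O.
Si: 0.48566 × 2.03880 = 0.990 atoms per formula unit.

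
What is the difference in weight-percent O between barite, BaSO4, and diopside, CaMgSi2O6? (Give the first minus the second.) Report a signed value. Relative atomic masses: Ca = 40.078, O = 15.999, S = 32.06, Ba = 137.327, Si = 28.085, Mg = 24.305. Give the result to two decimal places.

M(BaSO4) = 233.383 g/mol, so wt% O = 63.996/233.383 × 100 = 27.42%.
M(CaMgSi2O6) = 216.547 g/mol, so wt% O = 95.994/216.547 × 100 = 44.33%.
27.42 − 44.33 = -16.91 pp.

-16.91 percentage points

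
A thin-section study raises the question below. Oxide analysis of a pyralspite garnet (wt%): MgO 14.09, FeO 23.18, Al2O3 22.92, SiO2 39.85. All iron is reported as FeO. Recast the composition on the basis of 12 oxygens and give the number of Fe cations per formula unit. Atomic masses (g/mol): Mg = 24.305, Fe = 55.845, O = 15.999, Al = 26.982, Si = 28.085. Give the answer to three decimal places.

1.448 Fe apfu

MgO: 14.09/40.304 = 0.34959 mol → 0.34959 mol Mg, 0.34959 mol O.
FeO: 23.18/71.844 = 0.32264 mol → 0.32264 mol Fe, 0.32264 mol O.
Al2O3: 22.92/101.961 = 0.22479 mol → 0.44958 mol Al, 0.67437 mol O.
SiO2: 39.85/60.083 = 0.66325 mol → 0.66325 mol Si, 1.32650 mol O.
Total oxygen = 2.67310 mol. Normalization factor = 12/2.67310 = 4.48917.
Fe per 12 O = 0.32264 × 4.48917 = 1.448.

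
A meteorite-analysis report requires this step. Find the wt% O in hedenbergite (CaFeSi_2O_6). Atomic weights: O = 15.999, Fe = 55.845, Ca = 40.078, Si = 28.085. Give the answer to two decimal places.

38.69 wt%

M(CaFeSi_2O_6) = 248.087 g/mol.
O contributes 6 × 15.999 = 95.994 g per mole.
95.994/248.087 = 0.3869 → 38.69%.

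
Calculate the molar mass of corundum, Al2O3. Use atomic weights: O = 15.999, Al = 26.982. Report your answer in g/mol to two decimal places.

101.96 g/mol

M = 2*26.982 + 3*15.999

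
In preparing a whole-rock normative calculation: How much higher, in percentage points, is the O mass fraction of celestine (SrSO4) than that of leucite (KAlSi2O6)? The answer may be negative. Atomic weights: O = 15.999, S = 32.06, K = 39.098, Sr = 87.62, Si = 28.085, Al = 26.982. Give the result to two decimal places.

First mineral: 63.996 g O in 183.676 g formula = 34.84 wt% O.
Second mineral: 95.994 g O in 218.244 g formula = 43.98 wt% O.
34.84% − 43.98% gives a difference of -9.14 percentage points.

-9.14 percentage points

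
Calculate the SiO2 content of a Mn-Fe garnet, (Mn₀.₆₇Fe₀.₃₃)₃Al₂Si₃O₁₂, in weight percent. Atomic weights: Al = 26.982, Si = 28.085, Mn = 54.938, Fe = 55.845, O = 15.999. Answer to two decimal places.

36.35 wt%

Formula mass = 495.919 g/mol.
3 Si → 3.0000 mol SiO2 per formula unit; M(SiO2) = 60.083, so SiO2 mass = 180.249 g.
180.249/495.919 × 100 = 36.35 wt%.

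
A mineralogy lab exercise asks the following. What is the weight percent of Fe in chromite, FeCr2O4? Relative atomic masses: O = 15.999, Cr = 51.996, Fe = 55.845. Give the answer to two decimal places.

24.95 mass %

Formula mass = 1*55.845 + 2*51.996 + 4*15.999 = 223.833 g/mol, of which 55.845 g is Fe.
So Fe makes up 55.845/223.833 = 0.2495 of the mass, i.e. 24.95%.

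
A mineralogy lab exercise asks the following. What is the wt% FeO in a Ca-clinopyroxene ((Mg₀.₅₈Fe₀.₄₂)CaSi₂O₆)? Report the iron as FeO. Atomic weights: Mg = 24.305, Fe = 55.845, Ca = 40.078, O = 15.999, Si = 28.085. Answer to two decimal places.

M((Mg₀.₅₈Fe₀.₄₂)CaSi₂O₆) = 229.794 g/mol; M(FeO) = 71.844 g/mol.
Moles FeO per formula unit = 0.42 Fe ÷ 1 = 0.4200.
FeO fraction = (0.4200 × 71.844) / 229.794 = 30.174/229.794 = 0.1313.

13.13 wt%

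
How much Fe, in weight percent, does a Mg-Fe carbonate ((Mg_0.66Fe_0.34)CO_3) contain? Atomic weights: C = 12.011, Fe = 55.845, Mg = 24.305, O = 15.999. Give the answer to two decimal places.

19.98 weight percent

Molar mass of (Mg_0.66Fe_0.34)CO_3: 0.66×24.305 + 0.34×55.845 + 1×12.011 + 3×15.999 = 95.037 g/mol.
Mass of Fe per formula unit: 0.34 × 55.845 = 18.987 g.
Weight fraction Fe = 18.987 / 95.037 = 0.1998.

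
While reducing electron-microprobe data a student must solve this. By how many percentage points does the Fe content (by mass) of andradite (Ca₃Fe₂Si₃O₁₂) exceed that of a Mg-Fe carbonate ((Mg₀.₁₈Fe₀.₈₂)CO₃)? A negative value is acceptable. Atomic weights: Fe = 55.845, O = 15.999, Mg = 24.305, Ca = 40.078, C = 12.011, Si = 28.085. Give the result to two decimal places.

First mineral: 111.690 g Fe in 508.167 g formula = 21.98 wt% Fe.
Second mineral: 45.793 g Fe in 110.176 g formula = 41.56 wt% Fe.
21.98% − 41.56% gives a difference of -19.58 percentage points.

-19.58 percentage points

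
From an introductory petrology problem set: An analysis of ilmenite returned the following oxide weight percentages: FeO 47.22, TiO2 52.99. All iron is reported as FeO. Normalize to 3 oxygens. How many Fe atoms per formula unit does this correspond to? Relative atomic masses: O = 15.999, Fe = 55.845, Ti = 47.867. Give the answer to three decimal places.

47.22 wt% FeO ÷ 71.844 g/mol = 0.65726 mol, giving 0.65726 Fe and 0.65726 O.
52.99 wt% TiO2 ÷ 79.865 g/mol = 0.66349 mol, giving 0.66349 Ti and 1.32698 O.
Oxygen sums to 1.98424; scaling by 3/1.98424 = 1.51191 puts the formula on 3 O.
Fe: 0.65726 × 1.51191 = 0.994 atoms per formula unit.

0.994 Fe apfu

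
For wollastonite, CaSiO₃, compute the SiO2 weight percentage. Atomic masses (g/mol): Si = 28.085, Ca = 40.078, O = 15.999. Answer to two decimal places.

Molar mass of CaSiO₃ = 1·40.078 + 1·28.085 + 3·15.999 = 116.160 g/mol.
Each formula unit contains 1 Si, equivalent to 1/1 = 1.0000 mol SiO2.
M(SiO2) = 1×28.085 + 2×15.999 = 60.083 g/mol.
Mass of SiO2 per formula unit = 1.0000 × 60.083 = 60.083 g.
SiO2 wt% = 60.083 / 116.160 × 100 = 51.72%.

51.72 wt%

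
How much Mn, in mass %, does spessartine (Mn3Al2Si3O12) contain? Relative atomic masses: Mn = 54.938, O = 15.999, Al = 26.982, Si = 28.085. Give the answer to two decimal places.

33.29 mass %

M(Mn3Al2Si3O12) = 495.021 g/mol.
Mn contributes 3 × 54.938 = 164.814 g per mole.
164.814/495.021 = 0.3329 → 33.29%.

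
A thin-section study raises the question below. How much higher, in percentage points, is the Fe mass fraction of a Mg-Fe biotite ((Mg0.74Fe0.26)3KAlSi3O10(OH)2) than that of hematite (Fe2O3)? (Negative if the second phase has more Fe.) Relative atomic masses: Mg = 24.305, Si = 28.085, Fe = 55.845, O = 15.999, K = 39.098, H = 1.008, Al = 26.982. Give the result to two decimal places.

Fe in (Mg0.74Fe0.26)3KAlSi3O10(OH)2: molar mass 441.855 g/mol; 0.78×55.845 = 43.559 g → 9.86 wt%.
Fe in Fe2O3: molar mass 159.687 g/mol; 2×55.845 = 111.690 g → 69.94 wt%.
Difference = 9.86 − 69.94 = -60.08 percentage points.

-60.08 percentage points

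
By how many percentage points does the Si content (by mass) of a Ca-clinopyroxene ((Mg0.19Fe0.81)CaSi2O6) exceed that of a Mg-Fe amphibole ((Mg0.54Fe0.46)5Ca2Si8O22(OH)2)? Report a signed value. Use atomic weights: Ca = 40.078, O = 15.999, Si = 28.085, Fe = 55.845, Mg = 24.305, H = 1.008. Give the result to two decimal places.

Si in (Mg0.19Fe0.81)CaSi2O6: molar mass 242.094 g/mol; 2×28.085 = 56.170 g → 23.20 wt%.
Si in (Mg0.54Fe0.46)5Ca2Si8O22(OH)2: molar mass 884.895 g/mol; 8×28.085 = 224.680 g → 25.39 wt%.
Difference = 23.20 − 25.39 = -2.19 percentage points.

-2.19 percentage points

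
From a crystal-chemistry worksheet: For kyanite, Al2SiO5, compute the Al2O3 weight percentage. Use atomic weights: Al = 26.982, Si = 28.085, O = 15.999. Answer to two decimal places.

Formula mass = 162.044 g/mol.
2 Al → 1.0000 mol Al2O3 per formula unit; M(Al2O3) = 101.961, so Al2O3 mass = 101.961 g.
101.961/162.044 × 100 = 62.92 wt%.

62.92 wt%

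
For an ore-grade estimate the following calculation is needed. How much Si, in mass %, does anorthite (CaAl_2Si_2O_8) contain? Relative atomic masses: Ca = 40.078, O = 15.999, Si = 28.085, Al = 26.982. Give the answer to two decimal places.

Molar mass of CaAl_2Si_2O_8: 1·40.078 + 2·26.982 + 2·28.085 + 8·15.999 = 278.204 g/mol.
Mass of Si per formula unit: 2 × 28.085 = 56.170 g.
Weight fraction Si = 56.170 / 278.204 = 0.2019.

20.19 mass %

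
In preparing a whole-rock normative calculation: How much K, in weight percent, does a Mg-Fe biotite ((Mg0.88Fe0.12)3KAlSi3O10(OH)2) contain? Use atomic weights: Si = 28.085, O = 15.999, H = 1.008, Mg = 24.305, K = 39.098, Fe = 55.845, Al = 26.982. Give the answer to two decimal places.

9.12 weight percent

Formula mass = 2.64·24.305 + 0.36·55.845 + 1·39.098 + 1·26.982 + 3·28.085 + 12·15.999 + 2·1.008 = 428.608 g/mol, of which 39.098 g is K.
So K makes up 39.098/428.608 = 0.0912 of the mass, i.e. 9.12%.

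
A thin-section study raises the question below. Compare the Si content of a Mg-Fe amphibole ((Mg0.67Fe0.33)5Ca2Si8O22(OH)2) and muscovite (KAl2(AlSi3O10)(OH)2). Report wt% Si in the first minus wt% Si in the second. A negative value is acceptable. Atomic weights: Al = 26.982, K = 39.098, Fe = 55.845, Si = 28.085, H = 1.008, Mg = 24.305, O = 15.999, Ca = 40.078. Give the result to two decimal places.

4.84 percentage points

First mineral: 224.680 g Si in 864.394 g formula = 25.99 wt% Si.
Second mineral: 84.255 g Si in 398.303 g formula = 21.15 wt% Si.
25.99% − 21.15% gives a difference of 4.84 percentage points.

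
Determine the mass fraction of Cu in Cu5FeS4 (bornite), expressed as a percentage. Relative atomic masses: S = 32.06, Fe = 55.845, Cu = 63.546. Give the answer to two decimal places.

M(Cu5FeS4) = 501.815 g/mol.
Cu contributes 5 × 63.546 = 317.730 g per mole.
317.730/501.815 = 0.6332 → 63.32%.

63.32 mass %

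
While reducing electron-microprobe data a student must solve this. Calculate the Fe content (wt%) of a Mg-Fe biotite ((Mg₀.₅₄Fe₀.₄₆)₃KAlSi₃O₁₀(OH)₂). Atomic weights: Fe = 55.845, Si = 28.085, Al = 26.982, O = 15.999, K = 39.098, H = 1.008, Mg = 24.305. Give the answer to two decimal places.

Molar mass of (Mg₀.₅₄Fe₀.₄₆)₃KAlSi₃O₁₀(OH)₂: 1.62·24.305 + 1.38·55.845 + 1·39.098 + 1·26.982 + 3·28.085 + 12·15.999 + 2·1.008 = 460.779 g/mol.
Mass of Fe per formula unit: 1.38 × 55.845 = 77.066 g.
Weight fraction Fe = 77.066 / 460.779 = 0.1673.

16.73 wt%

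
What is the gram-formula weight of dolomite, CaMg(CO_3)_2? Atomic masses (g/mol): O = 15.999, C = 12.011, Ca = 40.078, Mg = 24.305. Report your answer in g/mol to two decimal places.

The formula mass is the sum 1·40.078 + 1·24.305 + 2·12.011 + 6·15.999.

184.40 g/mol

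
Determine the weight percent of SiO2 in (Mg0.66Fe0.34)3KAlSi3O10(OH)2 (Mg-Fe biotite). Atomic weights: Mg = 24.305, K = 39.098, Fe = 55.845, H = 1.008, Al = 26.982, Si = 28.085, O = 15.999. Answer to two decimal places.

Molar mass of (Mg0.66Fe0.34)3KAlSi3O10(OH)2 = 1.98*24.305 + 1.02*55.845 + 1*39.098 + 1*26.982 + 3*28.085 + 12*15.999 + 2*1.008 = 449.425 g/mol.
Each formula unit contains 3 Si, equivalent to 3/1 = 3.0000 mol SiO2.
M(SiO2) = 1×28.085 + 2×15.999 = 60.083 g/mol.
Mass of SiO2 per formula unit = 3.0000 × 60.083 = 180.249 g.
SiO2 wt% = 180.249 / 449.425 × 100 = 40.11%.

40.11 wt%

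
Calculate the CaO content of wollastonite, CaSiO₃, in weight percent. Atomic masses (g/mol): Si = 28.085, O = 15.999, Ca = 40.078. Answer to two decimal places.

M(CaSiO₃) = 116.160 g/mol; M(CaO) = 56.077 g/mol.
Moles CaO per formula unit = 1 Ca ÷ 1 = 1.0000.
CaO fraction = (1.0000 × 56.077) / 116.160 = 56.077/116.160 = 0.4828.

48.28 wt%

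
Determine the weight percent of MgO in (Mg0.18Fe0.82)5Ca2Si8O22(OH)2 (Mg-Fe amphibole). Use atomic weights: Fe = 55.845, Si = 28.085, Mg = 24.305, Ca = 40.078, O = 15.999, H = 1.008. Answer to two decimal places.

Molar mass of (Mg0.18Fe0.82)5Ca2Si8O22(OH)2 = 0.90*24.305 + 4.10*55.845 + 2*40.078 + 8*28.085 + 24*15.999 + 2*1.008 = 941.667 g/mol.
Each formula unit contains 0.90 Mg, equivalent to 0.90/1 = 0.9000 mol MgO.
M(MgO) = 1×24.305 + 1×15.999 = 40.304 g/mol.
Mass of MgO per formula unit = 0.9000 × 40.304 = 36.274 g.
MgO wt% = 36.274 / 941.667 × 100 = 3.85%.

3.85 wt%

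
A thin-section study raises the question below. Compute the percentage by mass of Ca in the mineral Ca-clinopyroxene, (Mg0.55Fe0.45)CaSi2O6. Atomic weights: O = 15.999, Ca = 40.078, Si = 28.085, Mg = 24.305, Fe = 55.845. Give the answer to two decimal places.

Formula mass = 0.55·24.305 + 0.45·55.845 + 1·40.078 + 2·28.085 + 6·15.999 = 230.740 g/mol, of which 40.078 g is Ca.
So Ca makes up 40.078/230.740 = 0.1737 of the mass, i.e. 17.37%.

17.37 weight percent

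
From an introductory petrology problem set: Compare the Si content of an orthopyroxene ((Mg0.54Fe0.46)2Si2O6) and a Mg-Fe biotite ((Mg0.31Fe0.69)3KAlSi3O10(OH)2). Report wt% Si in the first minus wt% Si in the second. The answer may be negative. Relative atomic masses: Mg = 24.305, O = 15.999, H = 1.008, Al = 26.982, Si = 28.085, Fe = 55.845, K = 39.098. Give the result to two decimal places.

Si in (Mg0.54Fe0.46)2Si2O6: molar mass 229.791 g/mol; 2×28.085 = 56.170 g → 24.44 wt%.
Si in (Mg0.31Fe0.69)3KAlSi3O10(OH)2: molar mass 482.542 g/mol; 3×28.085 = 84.255 g → 17.46 wt%.
Difference = 24.44 − 17.46 = 6.98 percentage points.

6.98 percentage points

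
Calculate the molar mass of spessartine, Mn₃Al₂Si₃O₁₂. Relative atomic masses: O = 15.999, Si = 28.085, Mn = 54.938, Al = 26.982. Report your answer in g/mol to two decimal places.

495.02 g/mol

Mn: 3 × 54.938 = 164.8140
Al: 2 × 26.982 = 53.9640
Si: 3 × 28.085 = 84.2550
O: 12 × 15.999 = 191.9880
Summing the contributions gives the formula mass.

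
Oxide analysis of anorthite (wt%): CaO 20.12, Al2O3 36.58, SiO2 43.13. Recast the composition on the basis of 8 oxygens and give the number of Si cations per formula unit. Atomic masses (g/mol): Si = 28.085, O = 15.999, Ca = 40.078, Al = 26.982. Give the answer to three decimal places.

2.000 Si apfu

CaO: 20.12/56.077 = 0.35879 mol → 0.35879 mol Ca, 0.35879 mol O.
Al2O3: 36.58/101.961 = 0.35876 mol → 0.71752 mol Al, 1.07628 mol O.
SiO2: 43.13/60.083 = 0.71784 mol → 0.71784 mol Si, 1.43568 mol O.
Total oxygen = 2.87075 mol. Normalization factor = 8/2.87075 = 2.78673.
Si per 8 O = 0.71784 × 2.78673 = 2.000.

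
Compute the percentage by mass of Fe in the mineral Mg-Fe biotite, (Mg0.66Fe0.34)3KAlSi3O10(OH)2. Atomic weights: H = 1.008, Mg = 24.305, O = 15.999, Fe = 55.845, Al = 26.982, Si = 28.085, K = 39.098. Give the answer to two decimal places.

12.67 mass %

Molar mass of (Mg0.66Fe0.34)3KAlSi3O10(OH)2: 1.98*24.305 + 1.02*55.845 + 1*39.098 + 1*26.982 + 3*28.085 + 12*15.999 + 2*1.008 = 449.425 g/mol.
Mass of Fe per formula unit: 1.02 × 55.845 = 56.962 g.
Weight fraction Fe = 56.962 / 449.425 = 0.1267.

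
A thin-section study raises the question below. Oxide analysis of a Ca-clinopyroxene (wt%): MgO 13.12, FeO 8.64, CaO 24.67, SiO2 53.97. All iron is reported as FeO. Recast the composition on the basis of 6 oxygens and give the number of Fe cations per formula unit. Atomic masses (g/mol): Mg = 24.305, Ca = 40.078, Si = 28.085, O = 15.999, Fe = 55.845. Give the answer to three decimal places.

0.269 Fe apfu

MgO (M=40.304): mol = 0.32553; Mg = 0.32553, O = 0.32553.
FeO (M=71.844): mol = 0.12026; Fe = 0.12026, O = 0.12026.
CaO (M=56.077): mol = 0.43993; Ca = 0.43993, O = 0.43993.
SiO2 (M=60.083): mol = 0.89826; Si = 0.89826, O = 1.79652.
ΣO = 2.68224; factor = 6/ΣO = 2.23694.
Fe apfu = 0.12026 × 2.23694 = 0.269.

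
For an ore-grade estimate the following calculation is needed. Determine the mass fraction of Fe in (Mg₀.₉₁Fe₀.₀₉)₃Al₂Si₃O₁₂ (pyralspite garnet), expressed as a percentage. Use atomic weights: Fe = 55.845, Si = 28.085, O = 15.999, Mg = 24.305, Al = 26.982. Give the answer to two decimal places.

3.66 mass %

M((Mg₀.₉₁Fe₀.₀₉)₃Al₂Si₃O₁₂) = 411.638 g/mol.
Fe contributes 0.27 × 55.845 = 15.078 g per mole.
15.078/411.638 = 0.0366 → 3.66%.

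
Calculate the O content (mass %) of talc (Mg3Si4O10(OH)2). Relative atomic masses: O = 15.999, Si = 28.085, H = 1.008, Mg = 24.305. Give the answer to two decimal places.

Molar mass of Mg3Si4O10(OH)2: 3·24.305 + 4·28.085 + 12·15.999 + 2·1.008 = 379.259 g/mol.
Mass of O per formula unit: 12 × 15.999 = 191.988 g.
Weight fraction O = 191.988 / 379.259 = 0.5062.

50.62 mass %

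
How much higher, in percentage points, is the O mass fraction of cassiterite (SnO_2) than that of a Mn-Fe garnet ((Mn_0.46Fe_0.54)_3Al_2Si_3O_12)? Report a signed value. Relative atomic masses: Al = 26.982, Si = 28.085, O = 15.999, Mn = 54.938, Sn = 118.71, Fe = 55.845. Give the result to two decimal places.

-17.44 percentage points

First mineral: 31.998 g O in 150.708 g formula = 21.23 wt% O.
Second mineral: 191.988 g O in 496.490 g formula = 38.67 wt% O.
21.23% − 38.67% gives a difference of -17.44 percentage points.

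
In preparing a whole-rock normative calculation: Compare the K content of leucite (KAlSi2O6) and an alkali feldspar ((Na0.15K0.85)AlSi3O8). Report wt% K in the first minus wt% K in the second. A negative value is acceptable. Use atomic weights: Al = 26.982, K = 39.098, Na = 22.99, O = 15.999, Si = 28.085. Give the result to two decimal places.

5.87 percentage points

M(KAlSi2O6) = 218.244 g/mol, so wt% K = 39.098/218.244 × 100 = 17.91%.
M((Na0.15K0.85)AlSi3O8) = 275.911 g/mol, so wt% K = 33.233/275.911 × 100 = 12.04%.
17.91 − 12.04 = 5.87 pp.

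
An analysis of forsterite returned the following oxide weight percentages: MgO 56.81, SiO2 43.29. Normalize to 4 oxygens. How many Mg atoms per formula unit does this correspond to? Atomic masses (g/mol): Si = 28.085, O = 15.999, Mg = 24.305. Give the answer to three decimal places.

56.81 wt% MgO ÷ 40.304 g/mol = 1.40954 mol, giving 1.40954 Mg and 1.40954 O.
43.29 wt% SiO2 ÷ 60.083 g/mol = 0.72050 mol, giving 0.72050 Si and 1.44100 O.
Oxygen sums to 2.85054; scaling by 4/2.85054 = 1.40324 puts the formula on 4 O.
Mg: 1.40954 × 1.40324 = 1.978 atoms per formula unit.

1.978 Mg apfu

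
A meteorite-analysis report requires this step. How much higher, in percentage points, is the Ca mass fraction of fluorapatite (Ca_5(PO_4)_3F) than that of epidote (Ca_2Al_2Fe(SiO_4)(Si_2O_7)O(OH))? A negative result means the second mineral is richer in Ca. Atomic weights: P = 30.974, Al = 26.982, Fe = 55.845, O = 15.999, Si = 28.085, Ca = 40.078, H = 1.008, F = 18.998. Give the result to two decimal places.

First mineral: 200.390 g Ca in 504.298 g formula = 39.74 wt% Ca.
Second mineral: 80.156 g Ca in 483.215 g formula = 16.59 wt% Ca.
39.74% − 16.59% gives a difference of 23.15 percentage points.

23.15 percentage points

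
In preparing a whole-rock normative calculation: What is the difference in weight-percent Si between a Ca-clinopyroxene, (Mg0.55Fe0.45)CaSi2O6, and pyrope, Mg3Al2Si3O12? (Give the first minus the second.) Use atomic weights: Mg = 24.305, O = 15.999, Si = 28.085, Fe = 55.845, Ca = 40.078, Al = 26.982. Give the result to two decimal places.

3.44 percentage points

Si in (Mg0.55Fe0.45)CaSi2O6: molar mass 230.740 g/mol; 2×28.085 = 56.170 g → 24.34 wt%.
Si in Mg3Al2Si3O12: molar mass 403.122 g/mol; 3×28.085 = 84.255 g → 20.90 wt%.
Difference = 24.34 − 20.90 = 3.44 percentage points.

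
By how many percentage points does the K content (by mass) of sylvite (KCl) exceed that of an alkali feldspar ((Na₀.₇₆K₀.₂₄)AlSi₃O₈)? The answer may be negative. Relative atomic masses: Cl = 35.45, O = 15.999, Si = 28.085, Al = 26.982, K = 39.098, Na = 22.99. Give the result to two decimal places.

M(KCl) = 74.548 g/mol, so wt% K = 39.098/74.548 × 100 = 52.45%.
M((Na₀.₇₆K₀.₂₄)AlSi₃O₈) = 266.085 g/mol, so wt% K = 9.384/266.085 × 100 = 3.53%.
52.45 − 3.53 = 48.92 pp.

48.92 percentage points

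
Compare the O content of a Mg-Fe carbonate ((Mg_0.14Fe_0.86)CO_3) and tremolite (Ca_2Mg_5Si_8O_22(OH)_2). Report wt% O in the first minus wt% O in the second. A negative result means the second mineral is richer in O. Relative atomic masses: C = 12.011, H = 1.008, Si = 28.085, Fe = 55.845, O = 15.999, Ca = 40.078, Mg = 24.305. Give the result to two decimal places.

-4.20 percentage points

O in (Mg_0.14Fe_0.86)CO_3: molar mass 111.437 g/mol; 3×15.999 = 47.997 g → 43.07 wt%.
O in Ca_2Mg_5Si_8O_22(OH)_2: molar mass 812.353 g/mol; 24×15.999 = 383.976 g → 47.27 wt%.
Difference = 43.07 − 47.27 = -4.20 percentage points.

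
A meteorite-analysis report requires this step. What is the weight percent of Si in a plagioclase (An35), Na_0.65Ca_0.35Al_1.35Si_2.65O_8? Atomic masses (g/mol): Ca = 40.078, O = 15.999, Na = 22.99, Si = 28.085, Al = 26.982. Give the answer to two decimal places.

27.79 wt%

Formula mass = 0.65*22.99 + 0.35*40.078 + 1.35*26.982 + 2.65*28.085 + 8*15.999 = 267.814 g/mol, of which 74.425 g is Si.
So Si makes up 74.425/267.814 = 0.2779 of the mass, i.e. 27.79%.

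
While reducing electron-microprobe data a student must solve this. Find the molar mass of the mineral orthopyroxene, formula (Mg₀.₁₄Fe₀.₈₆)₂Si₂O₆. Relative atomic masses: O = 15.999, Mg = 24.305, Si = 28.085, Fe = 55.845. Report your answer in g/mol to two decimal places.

255.02 g/mol

The formula mass is the sum 0.28(24.305) + 1.72(55.845) + 2(28.085) + 6(15.999).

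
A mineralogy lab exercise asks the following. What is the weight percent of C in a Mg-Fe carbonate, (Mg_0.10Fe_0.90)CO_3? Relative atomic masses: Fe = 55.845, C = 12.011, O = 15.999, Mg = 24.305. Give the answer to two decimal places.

10.66 weight percent

Molar mass of (Mg_0.10Fe_0.90)CO_3: 0.10·24.305 + 0.90·55.845 + 1·12.011 + 3·15.999 = 112.699 g/mol.
Mass of C per formula unit: 1 × 12.011 = 12.011 g.
Weight fraction C = 12.011 / 112.699 = 0.1066.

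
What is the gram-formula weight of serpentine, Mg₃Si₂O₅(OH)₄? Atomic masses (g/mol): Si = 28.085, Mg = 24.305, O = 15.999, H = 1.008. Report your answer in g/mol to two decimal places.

277.11 g/mol

M = 3(24.305) + 2(28.085) + 9(15.999) + 4(1.008)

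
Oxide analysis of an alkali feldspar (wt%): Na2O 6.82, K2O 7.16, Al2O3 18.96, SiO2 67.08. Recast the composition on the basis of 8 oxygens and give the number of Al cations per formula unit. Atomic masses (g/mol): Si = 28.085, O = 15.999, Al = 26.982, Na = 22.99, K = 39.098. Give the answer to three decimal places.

0.999 Al apfu

6.82 wt% Na2O ÷ 61.979 g/mol = 0.11004 mol, giving 0.22008 Na and 0.11004 O.
7.16 wt% K2O ÷ 94.195 g/mol = 0.07601 mol, giving 0.15202 K and 0.07601 O.
18.96 wt% Al2O3 ÷ 101.961 g/mol = 0.18595 mol, giving 0.37190 Al and 0.55785 O.
67.08 wt% SiO2 ÷ 60.083 g/mol = 1.11646 mol, giving 1.11646 Si and 2.23292 O.
Oxygen sums to 2.97682; scaling by 8/2.97682 = 2.68743 puts the formula on 8 O.
Al: 0.37190 × 2.68743 = 0.999 atoms per formula unit.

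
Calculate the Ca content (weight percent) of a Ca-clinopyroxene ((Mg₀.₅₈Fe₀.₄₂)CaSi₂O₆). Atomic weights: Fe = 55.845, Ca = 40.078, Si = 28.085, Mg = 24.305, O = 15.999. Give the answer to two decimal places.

Formula mass = 0.58·24.305 + 0.42·55.845 + 1·40.078 + 2·28.085 + 6·15.999 = 229.794 g/mol, of which 40.078 g is Ca.
So Ca makes up 40.078/229.794 = 0.1744 of the mass, i.e. 17.44%.

17.44 weight percent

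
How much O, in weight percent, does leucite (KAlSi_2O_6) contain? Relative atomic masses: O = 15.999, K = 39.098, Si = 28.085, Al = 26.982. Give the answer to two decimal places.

43.98 weight percent

M(KAlSi_2O_6) = 218.244 g/mol.
O contributes 6 × 15.999 = 95.994 g per mole.
95.994/218.244 = 0.4398 → 43.98%.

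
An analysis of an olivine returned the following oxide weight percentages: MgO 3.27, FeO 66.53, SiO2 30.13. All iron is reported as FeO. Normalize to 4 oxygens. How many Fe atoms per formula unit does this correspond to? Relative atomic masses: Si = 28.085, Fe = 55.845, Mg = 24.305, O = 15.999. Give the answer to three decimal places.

1.843 Fe apfu

MgO: 3.27/40.304 = 0.08113 mol → 0.08113 mol Mg, 0.08113 mol O.
FeO: 66.53/71.844 = 0.92603 mol → 0.92603 mol Fe, 0.92603 mol O.
SiO2: 30.13/60.083 = 0.50147 mol → 0.50147 mol Si, 1.00294 mol O.
Total oxygen = 2.01010 mol. Normalization factor = 4/2.01010 = 1.98995.
Fe per 4 O = 0.92603 × 1.98995 = 1.843.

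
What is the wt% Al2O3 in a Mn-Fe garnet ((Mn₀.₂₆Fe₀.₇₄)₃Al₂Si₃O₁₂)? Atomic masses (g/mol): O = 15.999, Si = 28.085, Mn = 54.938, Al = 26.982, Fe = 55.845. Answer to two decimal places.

Formula mass = 497.035 g/mol.
2 Al → 1.0000 mol Al2O3 per formula unit; M(Al2O3) = 101.961, so Al2O3 mass = 101.961 g.
101.961/497.035 × 100 = 20.51 wt%.

20.51 wt%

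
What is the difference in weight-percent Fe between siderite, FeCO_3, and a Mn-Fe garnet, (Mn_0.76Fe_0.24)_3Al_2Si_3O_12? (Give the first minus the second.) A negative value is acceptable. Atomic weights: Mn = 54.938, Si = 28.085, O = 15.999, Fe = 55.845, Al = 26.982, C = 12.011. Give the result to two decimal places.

40.09 percentage points

First mineral: 55.845 g Fe in 115.853 g formula = 48.20 wt% Fe.
Second mineral: 40.208 g Fe in 495.674 g formula = 8.11 wt% Fe.
48.20% − 8.11% gives a difference of 40.09 percentage points.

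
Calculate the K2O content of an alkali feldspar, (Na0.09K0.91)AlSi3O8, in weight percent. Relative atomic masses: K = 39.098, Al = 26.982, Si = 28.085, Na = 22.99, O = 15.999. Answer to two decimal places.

15.48 wt%

M((Na0.09K0.91)AlSi3O8) = 276.877 g/mol; M(K2O) = 94.195 g/mol.
Moles K2O per formula unit = 0.91 K ÷ 2 = 0.4550.
K2O fraction = (0.4550 × 94.195) / 276.877 = 42.859/276.877 = 0.1548.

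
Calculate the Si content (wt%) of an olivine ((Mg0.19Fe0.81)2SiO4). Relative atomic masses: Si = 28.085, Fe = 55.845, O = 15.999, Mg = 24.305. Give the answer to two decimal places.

14.64 wt%

Molar mass of (Mg0.19Fe0.81)2SiO4: 0.38·24.305 + 1.62·55.845 + 1·28.085 + 4·15.999 = 191.786 g/mol.
Mass of Si per formula unit: 1 × 28.085 = 28.085 g.
Weight fraction Si = 28.085 / 191.786 = 0.1464.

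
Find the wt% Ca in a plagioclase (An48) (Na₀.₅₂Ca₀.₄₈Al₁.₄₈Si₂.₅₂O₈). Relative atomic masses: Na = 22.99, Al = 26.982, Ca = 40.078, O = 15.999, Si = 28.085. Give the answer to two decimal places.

7.13 wt%

Molar mass of Na₀.₅₂Ca₀.₄₈Al₁.₄₈Si₂.₅₂O₈: 0.52×22.99 + 0.48×40.078 + 1.48×26.982 + 2.52×28.085 + 8×15.999 = 269.892 g/mol.
Mass of Ca per formula unit: 0.48 × 40.078 = 19.237 g.
Weight fraction Ca = 19.237 / 269.892 = 0.0713.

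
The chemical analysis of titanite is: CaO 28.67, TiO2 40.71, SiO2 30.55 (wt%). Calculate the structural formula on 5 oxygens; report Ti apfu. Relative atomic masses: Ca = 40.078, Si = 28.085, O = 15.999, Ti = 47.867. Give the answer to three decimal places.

CaO: 28.67/56.077 = 0.51126 mol → 0.51126 mol Ca, 0.51126 mol O.
TiO2: 40.71/79.865 = 0.50974 mol → 0.50974 mol Ti, 1.01948 mol O.
SiO2: 30.55/60.083 = 0.50846 mol → 0.50846 mol Si, 1.01692 mol O.
Total oxygen = 2.54766 mol. Normalization factor = 5/2.54766 = 1.96259.
Ti per 5 O = 0.50974 × 1.96259 = 1.000.

1.000 Ti apfu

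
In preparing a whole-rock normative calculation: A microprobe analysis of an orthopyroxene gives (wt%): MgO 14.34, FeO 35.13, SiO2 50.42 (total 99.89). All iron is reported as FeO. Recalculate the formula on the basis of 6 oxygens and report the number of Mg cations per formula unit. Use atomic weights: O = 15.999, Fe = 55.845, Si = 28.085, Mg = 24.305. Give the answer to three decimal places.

14.34 wt% MgO ÷ 40.304 g/mol = 0.35580 mol, giving 0.35580 Mg and 0.35580 O.
35.13 wt% FeO ÷ 71.844 g/mol = 0.48898 mol, giving 0.48898 Fe and 0.48898 O.
50.42 wt% SiO2 ÷ 60.083 g/mol = 0.83917 mol, giving 0.83917 Si and 1.67834 O.
Oxygen sums to 2.52312; scaling by 6/2.52312 = 2.37801 puts the formula on 6 O.
Mg: 0.35580 × 2.37801 = 0.846 atoms per formula unit.

0.846 Mg apfu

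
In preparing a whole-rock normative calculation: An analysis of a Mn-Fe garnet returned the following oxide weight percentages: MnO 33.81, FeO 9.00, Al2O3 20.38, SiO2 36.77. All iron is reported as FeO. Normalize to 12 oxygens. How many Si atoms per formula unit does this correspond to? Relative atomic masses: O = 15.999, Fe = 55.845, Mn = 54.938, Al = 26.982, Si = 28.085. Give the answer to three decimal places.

3.028 Si apfu

MnO: 33.81/70.937 = 0.47662 mol → 0.47662 mol Mn, 0.47662 mol O.
FeO: 9.00/71.844 = 0.12527 mol → 0.12527 mol Fe, 0.12527 mol O.
Al2O3: 20.38/101.961 = 0.19988 mol → 0.39976 mol Al, 0.59964 mol O.
SiO2: 36.77/60.083 = 0.61199 mol → 0.61199 mol Si, 1.22398 mol O.
Total oxygen = 2.42551 mol. Normalization factor = 12/2.42551 = 4.94741.
Si per 12 O = 0.61199 × 4.94741 = 3.028.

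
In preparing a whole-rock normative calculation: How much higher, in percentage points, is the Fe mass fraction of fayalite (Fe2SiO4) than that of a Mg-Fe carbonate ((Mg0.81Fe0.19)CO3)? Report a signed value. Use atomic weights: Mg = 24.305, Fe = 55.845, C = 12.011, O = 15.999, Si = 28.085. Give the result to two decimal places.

43.06 percentage points

Fe in Fe2SiO4: molar mass 203.771 g/mol; 2×55.845 = 111.690 g → 54.81 wt%.
Fe in (Mg0.81Fe0.19)CO3: molar mass 90.306 g/mol; 0.19×55.845 = 10.611 g → 11.75 wt%.
Difference = 54.81 − 11.75 = 43.06 percentage points.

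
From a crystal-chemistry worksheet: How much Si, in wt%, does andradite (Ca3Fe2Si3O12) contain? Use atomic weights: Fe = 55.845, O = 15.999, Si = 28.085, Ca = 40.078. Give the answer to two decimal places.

Formula mass = 3×40.078 + 2×55.845 + 3×28.085 + 12×15.999 = 508.167 g/mol, of which 84.255 g is Si.
So Si makes up 84.255/508.167 = 0.1658 of the mass, i.e. 16.58%.

16.58 wt%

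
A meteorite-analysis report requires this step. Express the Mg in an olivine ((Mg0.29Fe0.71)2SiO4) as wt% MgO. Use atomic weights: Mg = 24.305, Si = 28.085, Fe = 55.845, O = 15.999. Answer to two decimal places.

M((Mg0.29Fe0.71)2SiO4) = 185.478 g/mol; M(MgO) = 40.304 g/mol.
Moles MgO per formula unit = 0.58 Mg ÷ 1 = 0.5800.
MgO fraction = (0.5800 × 40.304) / 185.478 = 23.376/185.478 = 0.1260.

12.60 wt%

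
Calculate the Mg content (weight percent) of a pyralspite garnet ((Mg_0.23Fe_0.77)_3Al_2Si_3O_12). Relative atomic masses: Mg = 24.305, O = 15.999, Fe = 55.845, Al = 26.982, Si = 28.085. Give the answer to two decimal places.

3.52 weight percent

Molar mass of (Mg_0.23Fe_0.77)_3Al_2Si_3O_12: 0.69·24.305 + 2.31·55.845 + 2·26.982 + 3·28.085 + 12·15.999 = 475.979 g/mol.
Mass of Mg per formula unit: 0.69 × 24.305 = 16.770 g.
Weight fraction Mg = 16.770 / 475.979 = 0.0352.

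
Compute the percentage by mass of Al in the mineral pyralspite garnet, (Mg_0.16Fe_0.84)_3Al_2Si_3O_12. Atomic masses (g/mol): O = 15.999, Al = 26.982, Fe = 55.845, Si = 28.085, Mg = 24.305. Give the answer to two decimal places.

11.18 mass %

M((Mg_0.16Fe_0.84)_3Al_2Si_3O_12) = 482.603 g/mol.
Al contributes 2 × 26.982 = 53.964 g per mole.
53.964/482.603 = 0.1118 → 11.18%.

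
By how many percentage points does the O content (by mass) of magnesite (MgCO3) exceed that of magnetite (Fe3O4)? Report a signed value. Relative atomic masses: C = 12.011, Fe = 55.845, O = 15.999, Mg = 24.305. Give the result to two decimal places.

M(MgCO3) = 84.313 g/mol, so wt% O = 47.997/84.313 × 100 = 56.93%.
M(Fe3O4) = 231.531 g/mol, so wt% O = 63.996/231.531 × 100 = 27.64%.
56.93 − 27.64 = 29.29 pp.

29.29 percentage points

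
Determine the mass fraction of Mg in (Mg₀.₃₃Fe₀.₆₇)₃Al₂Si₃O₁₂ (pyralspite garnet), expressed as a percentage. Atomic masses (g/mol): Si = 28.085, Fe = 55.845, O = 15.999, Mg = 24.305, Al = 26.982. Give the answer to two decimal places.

5.16 weight percent

M((Mg₀.₃₃Fe₀.₆₇)₃Al₂Si₃O₁₂) = 466.517 g/mol.
Mg contributes 0.99 × 24.305 = 24.062 g per mole.
24.062/466.517 = 0.0516 → 5.16%.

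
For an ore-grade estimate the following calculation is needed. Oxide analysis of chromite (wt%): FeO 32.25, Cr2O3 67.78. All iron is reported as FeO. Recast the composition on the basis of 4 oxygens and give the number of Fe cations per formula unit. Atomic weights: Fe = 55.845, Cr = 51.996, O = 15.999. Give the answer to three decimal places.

FeO: 32.25/71.844 = 0.44889 mol → 0.44889 mol Fe, 0.44889 mol O.
Cr2O3: 67.78/151.989 = 0.44595 mol → 0.89190 mol Cr, 1.33785 mol O.
Total oxygen = 1.78674 mol. Normalization factor = 4/1.78674 = 2.23871.
Fe per 4 O = 0.44889 × 2.23871 = 1.005.

1.005 Fe apfu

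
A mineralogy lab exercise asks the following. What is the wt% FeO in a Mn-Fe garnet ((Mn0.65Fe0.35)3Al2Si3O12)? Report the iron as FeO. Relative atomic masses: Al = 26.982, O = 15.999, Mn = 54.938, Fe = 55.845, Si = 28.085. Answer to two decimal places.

15.21 wt%

Molar mass of (Mn0.65Fe0.35)3Al2Si3O12 = 1.95*54.938 + 1.05*55.845 + 2*26.982 + 3*28.085 + 12*15.999 = 495.973 g/mol.
Each formula unit contains 1.05 Fe, equivalent to 1.05/1 = 1.0500 mol FeO.
M(FeO) = 1×55.845 + 1×15.999 = 71.844 g/mol.
Mass of FeO per formula unit = 1.0500 × 71.844 = 75.436 g.
FeO wt% = 75.436 / 495.973 × 100 = 15.21%.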